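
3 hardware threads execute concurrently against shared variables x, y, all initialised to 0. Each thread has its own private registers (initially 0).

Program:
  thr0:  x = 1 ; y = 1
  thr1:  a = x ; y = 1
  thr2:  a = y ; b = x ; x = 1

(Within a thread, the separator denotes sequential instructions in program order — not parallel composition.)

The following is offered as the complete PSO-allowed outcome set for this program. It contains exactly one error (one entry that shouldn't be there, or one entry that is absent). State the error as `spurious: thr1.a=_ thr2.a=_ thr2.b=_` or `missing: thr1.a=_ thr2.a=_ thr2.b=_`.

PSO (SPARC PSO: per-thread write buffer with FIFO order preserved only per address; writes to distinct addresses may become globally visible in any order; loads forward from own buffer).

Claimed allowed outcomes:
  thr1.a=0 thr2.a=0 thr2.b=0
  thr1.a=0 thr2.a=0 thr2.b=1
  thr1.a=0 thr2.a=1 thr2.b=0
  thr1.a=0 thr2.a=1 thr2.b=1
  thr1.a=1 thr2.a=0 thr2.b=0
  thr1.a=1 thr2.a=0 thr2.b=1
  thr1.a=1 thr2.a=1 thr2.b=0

missing: thr1.a=1 thr2.a=1 thr2.b=1

outcome vector order: (thr1.a,thr2.a,thr2.b)
[PSO] allowed = {0/0/0 0/0/1 0/1/0 0/1/1 1/0/0 1/0/1 1/1/0 1/1/1}
PSO∖claimed = {1/1/1}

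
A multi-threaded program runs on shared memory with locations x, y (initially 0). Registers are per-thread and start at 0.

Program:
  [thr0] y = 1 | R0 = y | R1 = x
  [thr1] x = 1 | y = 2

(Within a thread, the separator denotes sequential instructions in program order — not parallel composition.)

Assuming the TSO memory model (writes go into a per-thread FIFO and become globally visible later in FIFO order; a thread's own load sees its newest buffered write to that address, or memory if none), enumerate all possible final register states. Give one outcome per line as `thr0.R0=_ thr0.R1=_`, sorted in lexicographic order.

thr0.R0=1 thr0.R1=0
thr0.R0=1 thr0.R1=1
thr0.R0=2 thr0.R1=1

outcome vector order: (thr0.R0,thr0.R1)
|TSO outcomes| = 3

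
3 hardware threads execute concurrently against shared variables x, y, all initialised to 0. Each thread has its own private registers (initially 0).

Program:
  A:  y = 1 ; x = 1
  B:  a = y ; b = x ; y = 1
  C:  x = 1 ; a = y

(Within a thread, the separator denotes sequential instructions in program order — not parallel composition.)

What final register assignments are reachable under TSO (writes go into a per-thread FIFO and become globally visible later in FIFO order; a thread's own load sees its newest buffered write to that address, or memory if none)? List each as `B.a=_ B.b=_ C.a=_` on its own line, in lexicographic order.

B.a=0 B.b=0 C.a=0
B.a=0 B.b=0 C.a=1
B.a=0 B.b=1 C.a=0
B.a=0 B.b=1 C.a=1
B.a=1 B.b=0 C.a=0
B.a=1 B.b=0 C.a=1
B.a=1 B.b=1 C.a=0
B.a=1 B.b=1 C.a=1

outcome vector order: (B.a,B.b,C.a)
|TSO outcomes| = 8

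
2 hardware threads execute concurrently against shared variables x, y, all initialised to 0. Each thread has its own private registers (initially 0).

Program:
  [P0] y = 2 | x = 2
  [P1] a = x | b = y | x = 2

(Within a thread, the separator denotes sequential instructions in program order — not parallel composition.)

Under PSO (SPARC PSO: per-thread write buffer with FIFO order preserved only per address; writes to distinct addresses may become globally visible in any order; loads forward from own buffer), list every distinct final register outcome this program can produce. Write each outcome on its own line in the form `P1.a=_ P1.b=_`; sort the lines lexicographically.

P1.a=0 P1.b=0
P1.a=0 P1.b=2
P1.a=2 P1.b=0
P1.a=2 P1.b=2

outcome vector order: (P1.a,P1.b)
|PSO outcomes| = 4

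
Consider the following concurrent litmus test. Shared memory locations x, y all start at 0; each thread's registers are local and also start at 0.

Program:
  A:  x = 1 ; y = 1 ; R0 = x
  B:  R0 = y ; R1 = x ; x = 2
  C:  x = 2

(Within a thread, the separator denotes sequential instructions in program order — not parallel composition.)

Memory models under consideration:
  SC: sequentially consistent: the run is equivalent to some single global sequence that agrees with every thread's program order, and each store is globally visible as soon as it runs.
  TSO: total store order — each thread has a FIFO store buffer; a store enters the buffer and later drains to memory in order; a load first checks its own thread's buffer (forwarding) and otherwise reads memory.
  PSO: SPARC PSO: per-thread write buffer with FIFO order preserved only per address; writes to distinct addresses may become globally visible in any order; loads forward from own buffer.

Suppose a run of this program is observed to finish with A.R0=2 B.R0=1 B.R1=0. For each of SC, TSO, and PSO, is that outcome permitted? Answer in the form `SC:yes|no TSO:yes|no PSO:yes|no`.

SC:no TSO:no PSO:yes

outcome vector order: (A.R0,B.R0,B.R1)
[SC] allowed = {1/0/0, 1/0/1, 1/0/2, 1/1/1, 1/1/2, 2/0/0, 2/0/1, 2/0/2, 2/1/1, 2/1/2}
[TSO] allowed = {1/0/0, 1/0/1, 1/0/2, 1/1/1, 1/1/2, 2/0/0, 2/0/1, 2/0/2, 2/1/1, 2/1/2}
[PSO] allowed = {1/0/0, 1/0/1, 1/0/2, 1/1/0, 1/1/1, 1/1/2, 2/0/0, 2/0/1, 2/0/2, 2/1/0, 2/1/1, 2/1/2}
target 2/1/0 ∈ {PSO}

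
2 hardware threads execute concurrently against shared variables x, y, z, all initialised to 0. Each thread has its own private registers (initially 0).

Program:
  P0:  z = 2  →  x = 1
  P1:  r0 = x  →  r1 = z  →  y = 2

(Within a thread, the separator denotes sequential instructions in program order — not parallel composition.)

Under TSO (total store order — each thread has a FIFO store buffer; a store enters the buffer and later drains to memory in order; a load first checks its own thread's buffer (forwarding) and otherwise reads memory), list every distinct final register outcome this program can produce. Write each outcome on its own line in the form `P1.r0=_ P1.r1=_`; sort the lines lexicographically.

outcome vector order: (P1.r0,P1.r1)
|TSO outcomes| = 3

P1.r0=0 P1.r1=0
P1.r0=0 P1.r1=2
P1.r0=1 P1.r1=2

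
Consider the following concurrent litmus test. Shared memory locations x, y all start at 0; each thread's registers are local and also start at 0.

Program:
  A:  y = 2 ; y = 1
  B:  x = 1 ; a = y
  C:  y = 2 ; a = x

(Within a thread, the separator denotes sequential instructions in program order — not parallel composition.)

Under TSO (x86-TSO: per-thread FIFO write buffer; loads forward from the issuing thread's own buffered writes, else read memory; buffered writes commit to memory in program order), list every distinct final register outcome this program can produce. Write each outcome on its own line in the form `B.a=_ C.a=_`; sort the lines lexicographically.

outcome vector order: (B.a,C.a)
|TSO outcomes| = 6

B.a=0 C.a=0
B.a=0 C.a=1
B.a=1 C.a=0
B.a=1 C.a=1
B.a=2 C.a=0
B.a=2 C.a=1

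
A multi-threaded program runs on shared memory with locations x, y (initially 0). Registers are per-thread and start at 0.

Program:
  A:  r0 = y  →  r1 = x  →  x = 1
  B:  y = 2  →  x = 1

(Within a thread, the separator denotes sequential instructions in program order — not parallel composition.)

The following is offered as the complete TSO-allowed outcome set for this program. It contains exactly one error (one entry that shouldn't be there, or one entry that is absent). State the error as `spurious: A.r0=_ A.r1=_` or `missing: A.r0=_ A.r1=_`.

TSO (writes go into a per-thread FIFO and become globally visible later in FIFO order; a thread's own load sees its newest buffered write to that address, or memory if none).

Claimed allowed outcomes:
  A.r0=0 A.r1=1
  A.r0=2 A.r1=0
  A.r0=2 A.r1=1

outcome vector order: (A.r0,A.r1)
under TSO → (0,0), (0,1), (2,0), (2,1)
TSO∖claimed = {(0,0)}

missing: A.r0=0 A.r1=0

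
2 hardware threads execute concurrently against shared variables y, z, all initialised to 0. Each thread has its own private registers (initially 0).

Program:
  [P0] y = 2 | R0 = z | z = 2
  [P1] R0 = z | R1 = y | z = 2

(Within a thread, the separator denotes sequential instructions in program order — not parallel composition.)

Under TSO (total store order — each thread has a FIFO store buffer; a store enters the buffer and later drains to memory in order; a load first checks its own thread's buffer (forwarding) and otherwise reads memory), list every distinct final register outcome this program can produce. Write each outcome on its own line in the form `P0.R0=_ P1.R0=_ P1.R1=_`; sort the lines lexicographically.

P0.R0=0 P1.R0=0 P1.R1=0
P0.R0=0 P1.R0=0 P1.R1=2
P0.R0=0 P1.R0=2 P1.R1=2
P0.R0=2 P1.R0=0 P1.R1=0
P0.R0=2 P1.R0=0 P1.R1=2

outcome vector order: (P0.R0,P1.R0,P1.R1)
|TSO outcomes| = 5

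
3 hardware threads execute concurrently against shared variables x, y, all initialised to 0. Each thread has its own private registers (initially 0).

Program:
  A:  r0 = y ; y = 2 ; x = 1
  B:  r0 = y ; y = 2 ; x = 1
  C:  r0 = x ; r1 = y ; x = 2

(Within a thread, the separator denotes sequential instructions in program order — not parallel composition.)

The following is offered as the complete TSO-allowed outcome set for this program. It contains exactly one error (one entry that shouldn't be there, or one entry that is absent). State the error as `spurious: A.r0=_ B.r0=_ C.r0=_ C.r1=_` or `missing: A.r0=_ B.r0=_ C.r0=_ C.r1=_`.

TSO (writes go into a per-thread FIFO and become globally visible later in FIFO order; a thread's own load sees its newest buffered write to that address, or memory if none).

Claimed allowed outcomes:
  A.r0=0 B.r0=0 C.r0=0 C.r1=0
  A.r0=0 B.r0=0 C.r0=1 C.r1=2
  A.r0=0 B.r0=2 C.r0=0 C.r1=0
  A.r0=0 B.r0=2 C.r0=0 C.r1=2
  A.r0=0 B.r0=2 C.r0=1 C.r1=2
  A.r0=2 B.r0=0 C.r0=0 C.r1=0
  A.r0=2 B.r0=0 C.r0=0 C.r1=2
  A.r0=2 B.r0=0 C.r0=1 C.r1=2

outcome vector order: (A.r0,B.r0,C.r0,C.r1)
[TSO] allowed = {<0 0 0 0>; <0 0 0 2>; <0 0 1 2>; <0 2 0 0>; <0 2 0 2>; <0 2 1 2>; <2 0 0 0>; <2 0 0 2>; <2 0 1 2>}
TSO∖claimed = {<0 0 0 2>}

missing: A.r0=0 B.r0=0 C.r0=0 C.r1=2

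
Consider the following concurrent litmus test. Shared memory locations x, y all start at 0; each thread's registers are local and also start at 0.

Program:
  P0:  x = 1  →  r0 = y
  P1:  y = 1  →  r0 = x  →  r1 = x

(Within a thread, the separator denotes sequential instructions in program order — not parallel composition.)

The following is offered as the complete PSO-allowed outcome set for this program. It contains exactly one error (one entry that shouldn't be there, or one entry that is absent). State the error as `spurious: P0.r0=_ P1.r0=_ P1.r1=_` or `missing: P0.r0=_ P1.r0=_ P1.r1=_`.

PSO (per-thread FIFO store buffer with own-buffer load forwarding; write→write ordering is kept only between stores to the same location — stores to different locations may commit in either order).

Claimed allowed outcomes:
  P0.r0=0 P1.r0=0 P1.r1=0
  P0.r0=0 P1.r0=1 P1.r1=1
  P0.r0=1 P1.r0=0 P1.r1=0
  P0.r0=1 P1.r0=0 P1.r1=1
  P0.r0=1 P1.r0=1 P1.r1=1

missing: P0.r0=0 P1.r0=0 P1.r1=1

outcome vector order: (P0.r0,P1.r0,P1.r1)
PSO (6): 0/0/0, 0/0/1, 0/1/1, 1/0/0, 1/0/1, 1/1/1
PSO∖claimed = {0/0/1}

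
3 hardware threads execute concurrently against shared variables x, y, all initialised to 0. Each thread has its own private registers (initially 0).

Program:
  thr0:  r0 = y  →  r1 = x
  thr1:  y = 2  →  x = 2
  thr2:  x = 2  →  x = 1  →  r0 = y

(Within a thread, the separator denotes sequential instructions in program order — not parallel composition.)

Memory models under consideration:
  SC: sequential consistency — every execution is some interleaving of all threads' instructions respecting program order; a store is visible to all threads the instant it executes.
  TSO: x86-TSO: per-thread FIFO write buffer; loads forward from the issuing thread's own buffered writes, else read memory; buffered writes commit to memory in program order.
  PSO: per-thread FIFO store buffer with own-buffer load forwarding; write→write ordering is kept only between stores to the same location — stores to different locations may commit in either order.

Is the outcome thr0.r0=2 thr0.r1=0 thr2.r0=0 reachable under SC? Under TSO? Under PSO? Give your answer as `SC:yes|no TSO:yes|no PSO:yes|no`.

outcome vector order: (thr0.r0,thr0.r1,thr2.r0)
SC (11): <0 0 0>, <0 0 2>, <0 1 0>, <0 1 2>, <0 2 0>, <0 2 2>, <2 0 2>, <2 1 0>, <2 1 2>, <2 2 0>, <2 2 2>
TSO (12): <0 0 0>, <0 0 2>, <0 1 0>, <0 1 2>, <0 2 0>, <0 2 2>, <2 0 0>, <2 0 2>, <2 1 0>, <2 1 2>, <2 2 0>, <2 2 2>
PSO (12): <0 0 0>, <0 0 2>, <0 1 0>, <0 1 2>, <0 2 0>, <0 2 2>, <2 0 0>, <2 0 2>, <2 1 0>, <2 1 2>, <2 2 0>, <2 2 2>
target <2 0 0> ∈ {TSO,PSO}

SC:no TSO:yes PSO:yes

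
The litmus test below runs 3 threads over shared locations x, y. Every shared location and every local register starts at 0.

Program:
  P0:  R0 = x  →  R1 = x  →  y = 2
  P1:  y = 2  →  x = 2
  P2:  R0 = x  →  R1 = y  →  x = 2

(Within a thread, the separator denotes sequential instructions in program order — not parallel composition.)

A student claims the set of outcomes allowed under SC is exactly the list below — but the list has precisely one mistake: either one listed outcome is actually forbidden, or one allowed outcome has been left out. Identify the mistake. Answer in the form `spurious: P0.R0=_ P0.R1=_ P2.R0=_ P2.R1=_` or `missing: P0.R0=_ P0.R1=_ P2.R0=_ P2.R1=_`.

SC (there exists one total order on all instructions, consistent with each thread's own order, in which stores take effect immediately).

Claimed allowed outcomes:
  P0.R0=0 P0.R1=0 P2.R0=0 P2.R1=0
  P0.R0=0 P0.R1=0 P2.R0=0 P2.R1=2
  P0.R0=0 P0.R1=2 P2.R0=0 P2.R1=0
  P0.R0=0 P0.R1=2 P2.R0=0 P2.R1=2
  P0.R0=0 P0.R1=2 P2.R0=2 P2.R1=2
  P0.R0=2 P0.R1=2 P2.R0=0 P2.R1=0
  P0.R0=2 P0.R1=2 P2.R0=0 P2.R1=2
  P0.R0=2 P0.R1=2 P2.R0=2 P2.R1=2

missing: P0.R0=0 P0.R1=0 P2.R0=2 P2.R1=2

outcome vector order: (P0.R0,P0.R1,P2.R0,P2.R1)
under SC → (0,0,0,0) (0,0,0,2) (0,0,2,2) (0,2,0,0) (0,2,0,2) (0,2,2,2) (2,2,0,0) (2,2,0,2) (2,2,2,2)
SC∖claimed = {(0,0,2,2)}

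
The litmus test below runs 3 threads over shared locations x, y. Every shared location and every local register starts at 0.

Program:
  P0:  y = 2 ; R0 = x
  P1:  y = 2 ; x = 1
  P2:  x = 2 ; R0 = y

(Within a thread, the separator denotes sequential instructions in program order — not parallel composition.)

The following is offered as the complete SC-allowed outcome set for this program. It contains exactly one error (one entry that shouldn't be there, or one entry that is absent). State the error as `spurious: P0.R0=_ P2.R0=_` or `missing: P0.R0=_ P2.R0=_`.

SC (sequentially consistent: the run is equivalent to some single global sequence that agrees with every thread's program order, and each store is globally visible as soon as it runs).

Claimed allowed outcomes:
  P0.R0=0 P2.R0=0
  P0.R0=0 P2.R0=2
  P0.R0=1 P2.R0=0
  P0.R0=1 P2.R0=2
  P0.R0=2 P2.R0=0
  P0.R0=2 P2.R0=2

outcome vector order: (P0.R0,P2.R0)
SC (5): (0,2) (1,0) (1,2) (2,0) (2,2)
claimed∖SC = {(0,0)}

spurious: P0.R0=0 P2.R0=0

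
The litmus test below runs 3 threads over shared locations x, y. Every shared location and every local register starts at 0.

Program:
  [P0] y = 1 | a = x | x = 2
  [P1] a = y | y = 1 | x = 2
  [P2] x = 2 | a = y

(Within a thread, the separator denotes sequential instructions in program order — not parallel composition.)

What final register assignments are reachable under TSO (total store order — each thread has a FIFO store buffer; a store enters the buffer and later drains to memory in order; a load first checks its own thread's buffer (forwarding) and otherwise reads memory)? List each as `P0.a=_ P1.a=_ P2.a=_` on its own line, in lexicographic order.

P0.a=0 P1.a=0 P2.a=0
P0.a=0 P1.a=0 P2.a=1
P0.a=0 P1.a=1 P2.a=0
P0.a=0 P1.a=1 P2.a=1
P0.a=2 P1.a=0 P2.a=0
P0.a=2 P1.a=0 P2.a=1
P0.a=2 P1.a=1 P2.a=0
P0.a=2 P1.a=1 P2.a=1

outcome vector order: (P0.a,P1.a,P2.a)
|TSO outcomes| = 8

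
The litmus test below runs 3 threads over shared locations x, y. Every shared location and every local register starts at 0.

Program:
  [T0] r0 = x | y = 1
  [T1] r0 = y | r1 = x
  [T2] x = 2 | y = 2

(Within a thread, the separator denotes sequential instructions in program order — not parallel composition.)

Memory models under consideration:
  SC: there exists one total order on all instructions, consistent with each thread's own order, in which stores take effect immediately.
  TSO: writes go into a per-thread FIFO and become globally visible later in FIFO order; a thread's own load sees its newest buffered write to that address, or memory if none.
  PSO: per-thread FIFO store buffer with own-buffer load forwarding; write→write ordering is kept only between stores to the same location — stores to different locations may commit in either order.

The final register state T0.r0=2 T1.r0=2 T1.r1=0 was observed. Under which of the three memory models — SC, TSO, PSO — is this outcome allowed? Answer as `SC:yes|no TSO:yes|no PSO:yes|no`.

SC:no TSO:no PSO:yes

outcome vector order: (T0.r0,T1.r0,T1.r1)
[SC] allowed = {0/0/0, 0/0/2, 0/1/0, 0/1/2, 0/2/2, 2/0/0, 2/0/2, 2/1/2, 2/2/2}
[TSO] allowed = {0/0/0, 0/0/2, 0/1/0, 0/1/2, 0/2/2, 2/0/0, 2/0/2, 2/1/2, 2/2/2}
[PSO] allowed = {0/0/0, 0/0/2, 0/1/0, 0/1/2, 0/2/0, 0/2/2, 2/0/0, 2/0/2, 2/1/2, 2/2/0, 2/2/2}
target 2/2/0 ∈ {PSO}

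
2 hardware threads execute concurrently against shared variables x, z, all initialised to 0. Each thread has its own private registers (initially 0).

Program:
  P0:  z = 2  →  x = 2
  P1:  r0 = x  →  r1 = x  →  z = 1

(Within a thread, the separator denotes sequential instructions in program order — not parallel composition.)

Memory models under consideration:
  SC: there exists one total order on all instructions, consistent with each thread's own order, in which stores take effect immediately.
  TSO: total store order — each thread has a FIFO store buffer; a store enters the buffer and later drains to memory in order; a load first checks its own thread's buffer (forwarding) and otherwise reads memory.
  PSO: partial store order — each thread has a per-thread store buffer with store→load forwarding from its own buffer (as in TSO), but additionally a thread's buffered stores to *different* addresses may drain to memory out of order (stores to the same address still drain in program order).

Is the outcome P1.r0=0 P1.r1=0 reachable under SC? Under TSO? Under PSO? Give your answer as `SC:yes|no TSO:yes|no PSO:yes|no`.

SC:yes TSO:yes PSO:yes

outcome vector order: (P1.r0,P1.r1)
SC (3): 00, 02, 22
TSO (3): 00, 02, 22
PSO (3): 00, 02, 22
target 00 ∈ {SC,TSO,PSO}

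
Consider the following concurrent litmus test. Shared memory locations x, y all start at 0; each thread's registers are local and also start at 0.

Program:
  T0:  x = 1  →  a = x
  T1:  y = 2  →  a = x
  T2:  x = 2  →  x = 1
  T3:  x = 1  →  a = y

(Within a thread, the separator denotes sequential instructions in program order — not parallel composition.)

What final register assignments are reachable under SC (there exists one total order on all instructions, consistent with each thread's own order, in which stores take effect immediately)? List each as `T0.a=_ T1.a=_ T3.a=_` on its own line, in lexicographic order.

T0.a=1 T1.a=0 T3.a=2
T0.a=1 T1.a=1 T3.a=0
T0.a=1 T1.a=1 T3.a=2
T0.a=1 T1.a=2 T3.a=0
T0.a=1 T1.a=2 T3.a=2
T0.a=2 T1.a=0 T3.a=2
T0.a=2 T1.a=1 T3.a=0
T0.a=2 T1.a=1 T3.a=2
T0.a=2 T1.a=2 T3.a=0
T0.a=2 T1.a=2 T3.a=2

outcome vector order: (T0.a,T1.a,T3.a)
|SC outcomes| = 10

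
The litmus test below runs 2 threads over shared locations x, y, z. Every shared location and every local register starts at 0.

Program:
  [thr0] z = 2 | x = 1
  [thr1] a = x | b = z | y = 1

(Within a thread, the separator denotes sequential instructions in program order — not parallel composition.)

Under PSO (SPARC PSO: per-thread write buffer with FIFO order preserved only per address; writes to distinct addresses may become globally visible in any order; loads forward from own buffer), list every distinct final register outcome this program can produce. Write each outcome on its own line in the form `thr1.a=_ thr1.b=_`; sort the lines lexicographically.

outcome vector order: (thr1.a,thr1.b)
|PSO outcomes| = 4

thr1.a=0 thr1.b=0
thr1.a=0 thr1.b=2
thr1.a=1 thr1.b=0
thr1.a=1 thr1.b=2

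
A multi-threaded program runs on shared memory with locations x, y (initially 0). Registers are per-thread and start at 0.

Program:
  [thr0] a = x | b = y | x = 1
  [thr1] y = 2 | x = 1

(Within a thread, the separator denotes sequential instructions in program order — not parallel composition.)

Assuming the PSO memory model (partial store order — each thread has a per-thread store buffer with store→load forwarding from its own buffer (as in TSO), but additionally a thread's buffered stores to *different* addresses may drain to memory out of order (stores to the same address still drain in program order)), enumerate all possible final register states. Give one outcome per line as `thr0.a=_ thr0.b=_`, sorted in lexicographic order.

outcome vector order: (thr0.a,thr0.b)
|PSO outcomes| = 4

thr0.a=0 thr0.b=0
thr0.a=0 thr0.b=2
thr0.a=1 thr0.b=0
thr0.a=1 thr0.b=2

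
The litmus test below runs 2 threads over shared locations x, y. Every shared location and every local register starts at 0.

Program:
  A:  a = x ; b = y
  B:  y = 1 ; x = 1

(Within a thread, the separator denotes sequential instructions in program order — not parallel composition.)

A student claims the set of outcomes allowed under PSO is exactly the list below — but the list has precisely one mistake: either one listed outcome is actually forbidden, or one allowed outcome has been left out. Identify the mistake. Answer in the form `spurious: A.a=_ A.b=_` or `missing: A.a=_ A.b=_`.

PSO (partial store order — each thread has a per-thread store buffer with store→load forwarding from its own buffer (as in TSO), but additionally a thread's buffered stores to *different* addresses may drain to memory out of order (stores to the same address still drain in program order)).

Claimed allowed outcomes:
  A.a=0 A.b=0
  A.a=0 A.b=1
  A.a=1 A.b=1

missing: A.a=1 A.b=0

outcome vector order: (A.a,A.b)
PSO (4): (0,0), (0,1), (1,0), (1,1)
PSO∖claimed = {(1,0)}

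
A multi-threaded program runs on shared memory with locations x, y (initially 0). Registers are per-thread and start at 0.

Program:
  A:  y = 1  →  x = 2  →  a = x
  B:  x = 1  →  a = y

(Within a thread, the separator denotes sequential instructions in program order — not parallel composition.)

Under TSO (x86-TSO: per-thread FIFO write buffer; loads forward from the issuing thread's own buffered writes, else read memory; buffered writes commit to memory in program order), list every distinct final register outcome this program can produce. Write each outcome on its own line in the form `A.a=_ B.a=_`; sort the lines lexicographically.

A.a=1 B.a=0
A.a=1 B.a=1
A.a=2 B.a=0
A.a=2 B.a=1

outcome vector order: (A.a,B.a)
|TSO outcomes| = 4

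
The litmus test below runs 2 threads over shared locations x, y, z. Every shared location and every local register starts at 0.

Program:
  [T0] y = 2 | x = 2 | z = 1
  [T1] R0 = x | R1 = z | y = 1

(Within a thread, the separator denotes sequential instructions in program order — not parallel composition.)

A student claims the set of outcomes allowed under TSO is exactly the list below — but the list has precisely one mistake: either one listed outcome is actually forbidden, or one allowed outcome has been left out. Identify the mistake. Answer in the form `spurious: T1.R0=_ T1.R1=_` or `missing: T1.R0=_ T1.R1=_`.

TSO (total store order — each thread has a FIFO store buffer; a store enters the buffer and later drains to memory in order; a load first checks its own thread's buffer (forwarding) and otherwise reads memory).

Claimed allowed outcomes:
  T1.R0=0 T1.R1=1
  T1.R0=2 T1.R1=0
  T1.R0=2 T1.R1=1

missing: T1.R0=0 T1.R1=0

outcome vector order: (T1.R0,T1.R1)
[TSO] allowed = {<0 0>, <0 1>, <2 0>, <2 1>}
TSO∖claimed = {<0 0>}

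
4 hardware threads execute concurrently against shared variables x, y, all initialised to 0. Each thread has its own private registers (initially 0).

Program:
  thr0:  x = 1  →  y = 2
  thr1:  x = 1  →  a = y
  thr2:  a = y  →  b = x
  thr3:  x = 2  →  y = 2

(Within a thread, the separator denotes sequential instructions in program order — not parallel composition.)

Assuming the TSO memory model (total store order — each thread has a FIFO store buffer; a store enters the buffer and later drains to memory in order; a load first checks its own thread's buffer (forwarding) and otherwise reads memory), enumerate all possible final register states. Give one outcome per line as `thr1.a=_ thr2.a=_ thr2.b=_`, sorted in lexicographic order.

thr1.a=0 thr2.a=0 thr2.b=0
thr1.a=0 thr2.a=0 thr2.b=1
thr1.a=0 thr2.a=0 thr2.b=2
thr1.a=0 thr2.a=2 thr2.b=1
thr1.a=0 thr2.a=2 thr2.b=2
thr1.a=2 thr2.a=0 thr2.b=0
thr1.a=2 thr2.a=0 thr2.b=1
thr1.a=2 thr2.a=0 thr2.b=2
thr1.a=2 thr2.a=2 thr2.b=1
thr1.a=2 thr2.a=2 thr2.b=2

outcome vector order: (thr1.a,thr2.a,thr2.b)
|TSO outcomes| = 10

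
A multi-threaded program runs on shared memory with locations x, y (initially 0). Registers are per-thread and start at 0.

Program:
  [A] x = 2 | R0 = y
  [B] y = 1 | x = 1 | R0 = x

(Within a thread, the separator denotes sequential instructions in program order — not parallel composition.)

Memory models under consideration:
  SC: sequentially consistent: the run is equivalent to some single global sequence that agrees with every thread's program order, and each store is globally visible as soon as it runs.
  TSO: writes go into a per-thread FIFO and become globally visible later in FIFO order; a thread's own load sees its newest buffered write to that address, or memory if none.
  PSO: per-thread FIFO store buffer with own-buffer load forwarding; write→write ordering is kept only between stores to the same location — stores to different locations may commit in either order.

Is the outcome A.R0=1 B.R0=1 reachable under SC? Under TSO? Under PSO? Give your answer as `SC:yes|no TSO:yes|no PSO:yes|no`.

outcome vector order: (A.R0,B.R0)
SC (3): 0/1 1/1 1/2
TSO (4): 0/1 0/2 1/1 1/2
PSO (4): 0/1 0/2 1/1 1/2
target 1/1 ∈ {SC,TSO,PSO}

SC:yes TSO:yes PSO:yes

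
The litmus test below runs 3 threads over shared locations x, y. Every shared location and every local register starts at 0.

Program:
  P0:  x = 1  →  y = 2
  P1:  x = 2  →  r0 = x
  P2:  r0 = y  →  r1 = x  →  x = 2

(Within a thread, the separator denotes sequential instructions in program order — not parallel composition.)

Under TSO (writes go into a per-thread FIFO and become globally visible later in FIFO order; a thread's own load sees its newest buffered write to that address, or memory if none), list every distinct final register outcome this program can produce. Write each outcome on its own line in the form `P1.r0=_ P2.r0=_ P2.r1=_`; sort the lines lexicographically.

P1.r0=1 P2.r0=0 P2.r1=0
P1.r0=1 P2.r0=0 P2.r1=1
P1.r0=1 P2.r0=0 P2.r1=2
P1.r0=1 P2.r0=2 P2.r1=1
P1.r0=2 P2.r0=0 P2.r1=0
P1.r0=2 P2.r0=0 P2.r1=1
P1.r0=2 P2.r0=0 P2.r1=2
P1.r0=2 P2.r0=2 P2.r1=1
P1.r0=2 P2.r0=2 P2.r1=2

outcome vector order: (P1.r0,P2.r0,P2.r1)
|TSO outcomes| = 9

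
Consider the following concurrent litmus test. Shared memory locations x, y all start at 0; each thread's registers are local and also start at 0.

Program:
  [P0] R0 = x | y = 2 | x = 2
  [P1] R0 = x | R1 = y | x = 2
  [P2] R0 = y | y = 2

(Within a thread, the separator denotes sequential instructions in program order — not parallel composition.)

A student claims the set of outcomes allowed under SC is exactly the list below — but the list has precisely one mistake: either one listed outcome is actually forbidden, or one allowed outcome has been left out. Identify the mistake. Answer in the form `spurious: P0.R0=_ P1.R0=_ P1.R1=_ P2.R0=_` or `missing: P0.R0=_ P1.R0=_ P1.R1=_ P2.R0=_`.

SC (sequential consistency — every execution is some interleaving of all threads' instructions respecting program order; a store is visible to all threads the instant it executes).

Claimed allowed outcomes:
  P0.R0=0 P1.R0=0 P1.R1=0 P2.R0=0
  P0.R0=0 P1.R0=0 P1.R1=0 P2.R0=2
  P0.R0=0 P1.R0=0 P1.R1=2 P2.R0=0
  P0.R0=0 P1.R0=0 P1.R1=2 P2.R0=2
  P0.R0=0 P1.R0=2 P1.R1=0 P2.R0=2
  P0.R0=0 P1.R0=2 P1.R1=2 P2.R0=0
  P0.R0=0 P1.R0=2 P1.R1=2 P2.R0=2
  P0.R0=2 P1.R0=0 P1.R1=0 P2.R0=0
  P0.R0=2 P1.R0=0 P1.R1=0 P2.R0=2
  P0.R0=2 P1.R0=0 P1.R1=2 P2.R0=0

spurious: P0.R0=0 P1.R0=2 P1.R1=0 P2.R0=2

outcome vector order: (P0.R0,P1.R0,P1.R1,P2.R0)
SC (9): (0,0,0,0); (0,0,0,2); (0,0,2,0); (0,0,2,2); (0,2,2,0); (0,2,2,2); (2,0,0,0); (2,0,0,2); (2,0,2,0)
claimed∖SC = {(0,2,0,2)}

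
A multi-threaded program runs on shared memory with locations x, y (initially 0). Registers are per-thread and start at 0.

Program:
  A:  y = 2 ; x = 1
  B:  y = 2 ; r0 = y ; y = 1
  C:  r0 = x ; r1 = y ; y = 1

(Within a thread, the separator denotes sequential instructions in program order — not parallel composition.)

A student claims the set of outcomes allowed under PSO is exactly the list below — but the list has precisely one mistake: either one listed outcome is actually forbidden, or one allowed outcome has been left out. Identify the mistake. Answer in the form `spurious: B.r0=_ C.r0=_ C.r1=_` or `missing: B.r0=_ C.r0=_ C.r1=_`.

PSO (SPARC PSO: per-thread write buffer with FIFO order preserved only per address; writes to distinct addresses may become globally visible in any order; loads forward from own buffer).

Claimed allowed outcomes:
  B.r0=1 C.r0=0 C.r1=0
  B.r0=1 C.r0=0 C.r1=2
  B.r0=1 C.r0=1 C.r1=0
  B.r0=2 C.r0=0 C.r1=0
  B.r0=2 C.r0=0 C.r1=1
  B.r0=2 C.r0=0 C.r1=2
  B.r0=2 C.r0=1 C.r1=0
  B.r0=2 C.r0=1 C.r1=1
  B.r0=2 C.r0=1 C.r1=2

outcome vector order: (B.r0,C.r0,C.r1)
[PSO] allowed = {(1,0,0) (1,0,2) (1,1,0) (1,1,2) (2,0,0) (2,0,1) (2,0,2) (2,1,0) (2,1,1) (2,1,2)}
PSO∖claimed = {(1,1,2)}

missing: B.r0=1 C.r0=1 C.r1=2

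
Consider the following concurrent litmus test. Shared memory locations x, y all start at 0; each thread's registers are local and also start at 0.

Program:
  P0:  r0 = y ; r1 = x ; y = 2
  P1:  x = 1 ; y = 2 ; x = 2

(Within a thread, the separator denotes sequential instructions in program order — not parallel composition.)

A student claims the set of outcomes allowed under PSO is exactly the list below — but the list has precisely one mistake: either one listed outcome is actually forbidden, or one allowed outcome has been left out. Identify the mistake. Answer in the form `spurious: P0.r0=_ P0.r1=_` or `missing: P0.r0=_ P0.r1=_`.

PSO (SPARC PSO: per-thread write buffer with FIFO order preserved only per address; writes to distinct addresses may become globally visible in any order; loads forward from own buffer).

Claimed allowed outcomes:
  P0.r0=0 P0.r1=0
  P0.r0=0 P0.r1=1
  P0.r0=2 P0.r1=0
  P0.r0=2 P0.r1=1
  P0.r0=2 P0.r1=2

missing: P0.r0=0 P0.r1=2

outcome vector order: (P0.r0,P0.r1)
PSO: 6 outcomes — {(0,0); (0,1); (0,2); (2,0); (2,1); (2,2)}
PSO∖claimed = {(0,2)}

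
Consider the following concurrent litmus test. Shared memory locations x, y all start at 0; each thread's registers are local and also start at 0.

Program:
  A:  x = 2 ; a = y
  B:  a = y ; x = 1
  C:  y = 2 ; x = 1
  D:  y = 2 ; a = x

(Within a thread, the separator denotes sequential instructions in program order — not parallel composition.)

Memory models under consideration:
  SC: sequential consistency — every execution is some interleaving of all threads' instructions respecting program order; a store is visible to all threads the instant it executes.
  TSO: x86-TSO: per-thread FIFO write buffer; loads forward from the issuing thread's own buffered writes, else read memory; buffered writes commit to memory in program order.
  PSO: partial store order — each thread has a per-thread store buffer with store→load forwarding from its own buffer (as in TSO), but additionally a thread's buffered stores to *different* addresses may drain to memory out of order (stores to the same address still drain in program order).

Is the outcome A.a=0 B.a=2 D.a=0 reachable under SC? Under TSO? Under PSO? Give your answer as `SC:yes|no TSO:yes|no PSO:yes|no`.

SC:no TSO:yes PSO:yes

outcome vector order: (A.a,B.a,D.a)
under SC → 001 002 021 022 200 201 202 220 221 222
under TSO → 000 001 002 020 021 022 200 201 202 220 221 222
under PSO → 000 001 002 020 021 022 200 201 202 220 221 222
target 020 ∈ {TSO,PSO}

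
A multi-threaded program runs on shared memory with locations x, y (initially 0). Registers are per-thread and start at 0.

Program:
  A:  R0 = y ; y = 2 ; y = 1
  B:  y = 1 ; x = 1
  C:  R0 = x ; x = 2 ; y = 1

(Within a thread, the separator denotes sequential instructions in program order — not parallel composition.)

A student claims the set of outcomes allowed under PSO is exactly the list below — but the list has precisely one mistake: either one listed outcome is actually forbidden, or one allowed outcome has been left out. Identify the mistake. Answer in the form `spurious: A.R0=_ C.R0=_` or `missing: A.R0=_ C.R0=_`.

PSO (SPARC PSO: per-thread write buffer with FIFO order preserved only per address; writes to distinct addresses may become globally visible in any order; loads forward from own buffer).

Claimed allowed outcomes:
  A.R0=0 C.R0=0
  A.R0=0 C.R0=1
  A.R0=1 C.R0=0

outcome vector order: (A.R0,C.R0)
[PSO] allowed = {00; 01; 10; 11}
PSO∖claimed = {11}

missing: A.R0=1 C.R0=1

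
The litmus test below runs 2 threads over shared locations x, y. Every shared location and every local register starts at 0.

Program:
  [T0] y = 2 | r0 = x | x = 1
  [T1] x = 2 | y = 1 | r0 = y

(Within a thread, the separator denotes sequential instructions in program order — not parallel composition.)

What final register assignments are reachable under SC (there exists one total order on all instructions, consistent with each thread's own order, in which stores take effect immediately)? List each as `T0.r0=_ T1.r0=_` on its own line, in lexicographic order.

T0.r0=0 T1.r0=1
T0.r0=2 T1.r0=1
T0.r0=2 T1.r0=2

outcome vector order: (T0.r0,T1.r0)
|SC outcomes| = 3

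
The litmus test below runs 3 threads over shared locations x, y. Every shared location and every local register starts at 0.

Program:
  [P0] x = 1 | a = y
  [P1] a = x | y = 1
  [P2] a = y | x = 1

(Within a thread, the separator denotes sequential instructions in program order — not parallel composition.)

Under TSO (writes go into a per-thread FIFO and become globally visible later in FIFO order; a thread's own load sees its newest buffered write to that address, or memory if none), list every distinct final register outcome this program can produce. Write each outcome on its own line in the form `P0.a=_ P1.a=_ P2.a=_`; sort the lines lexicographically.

P0.a=0 P1.a=0 P2.a=0
P0.a=0 P1.a=0 P2.a=1
P0.a=0 P1.a=1 P2.a=0
P0.a=0 P1.a=1 P2.a=1
P0.a=1 P1.a=0 P2.a=0
P0.a=1 P1.a=0 P2.a=1
P0.a=1 P1.a=1 P2.a=0
P0.a=1 P1.a=1 P2.a=1

outcome vector order: (P0.a,P1.a,P2.a)
|TSO outcomes| = 8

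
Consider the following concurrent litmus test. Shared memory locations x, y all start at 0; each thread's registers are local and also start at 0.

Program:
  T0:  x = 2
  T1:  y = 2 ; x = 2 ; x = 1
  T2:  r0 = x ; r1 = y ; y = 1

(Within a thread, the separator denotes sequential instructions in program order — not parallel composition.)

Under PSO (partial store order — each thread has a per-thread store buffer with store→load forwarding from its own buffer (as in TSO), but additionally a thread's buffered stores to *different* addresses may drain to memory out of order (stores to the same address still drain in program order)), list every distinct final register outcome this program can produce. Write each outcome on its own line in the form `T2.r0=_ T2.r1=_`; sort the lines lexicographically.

T2.r0=0 T2.r1=0
T2.r0=0 T2.r1=2
T2.r0=1 T2.r1=0
T2.r0=1 T2.r1=2
T2.r0=2 T2.r1=0
T2.r0=2 T2.r1=2

outcome vector order: (T2.r0,T2.r1)
|PSO outcomes| = 6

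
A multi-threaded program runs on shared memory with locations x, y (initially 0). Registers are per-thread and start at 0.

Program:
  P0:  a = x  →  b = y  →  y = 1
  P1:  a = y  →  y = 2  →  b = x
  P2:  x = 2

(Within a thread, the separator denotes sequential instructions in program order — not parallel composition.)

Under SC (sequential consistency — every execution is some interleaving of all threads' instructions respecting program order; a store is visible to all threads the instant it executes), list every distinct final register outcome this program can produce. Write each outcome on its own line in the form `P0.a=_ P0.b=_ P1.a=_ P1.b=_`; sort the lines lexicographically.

outcome vector order: (P0.a,P0.b,P1.a,P1.b)
|SC outcomes| = 10

P0.a=0 P0.b=0 P1.a=0 P1.b=0
P0.a=0 P0.b=0 P1.a=0 P1.b=2
P0.a=0 P0.b=0 P1.a=1 P1.b=0
P0.a=0 P0.b=0 P1.a=1 P1.b=2
P0.a=0 P0.b=2 P1.a=0 P1.b=0
P0.a=0 P0.b=2 P1.a=0 P1.b=2
P0.a=2 P0.b=0 P1.a=0 P1.b=2
P0.a=2 P0.b=0 P1.a=1 P1.b=2
P0.a=2 P0.b=2 P1.a=0 P1.b=0
P0.a=2 P0.b=2 P1.a=0 P1.b=2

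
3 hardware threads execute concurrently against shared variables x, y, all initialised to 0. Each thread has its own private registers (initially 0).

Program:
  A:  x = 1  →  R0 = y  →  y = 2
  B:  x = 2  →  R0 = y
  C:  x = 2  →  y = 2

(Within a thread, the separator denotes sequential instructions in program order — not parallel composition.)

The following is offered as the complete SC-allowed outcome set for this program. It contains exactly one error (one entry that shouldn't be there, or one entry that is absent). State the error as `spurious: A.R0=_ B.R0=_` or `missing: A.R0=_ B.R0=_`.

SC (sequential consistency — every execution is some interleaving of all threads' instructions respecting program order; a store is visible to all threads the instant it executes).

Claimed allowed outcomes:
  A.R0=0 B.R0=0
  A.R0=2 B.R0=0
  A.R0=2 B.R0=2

missing: A.R0=0 B.R0=2

outcome vector order: (A.R0,B.R0)
SC: 4 outcomes — {00, 02, 20, 22}
SC∖claimed = {02}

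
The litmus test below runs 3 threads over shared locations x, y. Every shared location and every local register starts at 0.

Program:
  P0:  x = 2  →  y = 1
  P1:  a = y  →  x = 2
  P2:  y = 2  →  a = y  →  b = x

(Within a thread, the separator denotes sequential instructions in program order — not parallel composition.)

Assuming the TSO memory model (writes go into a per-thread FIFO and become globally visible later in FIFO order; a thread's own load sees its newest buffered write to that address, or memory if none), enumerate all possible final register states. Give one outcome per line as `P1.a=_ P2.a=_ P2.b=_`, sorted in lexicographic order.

outcome vector order: (P1.a,P2.a,P2.b)
|TSO outcomes| = 9

P1.a=0 P2.a=1 P2.b=2
P1.a=0 P2.a=2 P2.b=0
P1.a=0 P2.a=2 P2.b=2
P1.a=1 P2.a=1 P2.b=2
P1.a=1 P2.a=2 P2.b=0
P1.a=1 P2.a=2 P2.b=2
P1.a=2 P2.a=1 P2.b=2
P1.a=2 P2.a=2 P2.b=0
P1.a=2 P2.a=2 P2.b=2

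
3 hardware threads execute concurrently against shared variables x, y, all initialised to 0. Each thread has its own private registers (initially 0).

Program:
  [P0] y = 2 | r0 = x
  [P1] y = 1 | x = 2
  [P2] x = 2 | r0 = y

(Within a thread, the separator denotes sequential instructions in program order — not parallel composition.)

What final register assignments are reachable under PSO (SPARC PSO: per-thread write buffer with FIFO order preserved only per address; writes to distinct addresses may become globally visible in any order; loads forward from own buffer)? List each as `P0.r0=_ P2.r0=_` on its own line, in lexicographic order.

outcome vector order: (P0.r0,P2.r0)
|PSO outcomes| = 6

P0.r0=0 P2.r0=0
P0.r0=0 P2.r0=1
P0.r0=0 P2.r0=2
P0.r0=2 P2.r0=0
P0.r0=2 P2.r0=1
P0.r0=2 P2.r0=2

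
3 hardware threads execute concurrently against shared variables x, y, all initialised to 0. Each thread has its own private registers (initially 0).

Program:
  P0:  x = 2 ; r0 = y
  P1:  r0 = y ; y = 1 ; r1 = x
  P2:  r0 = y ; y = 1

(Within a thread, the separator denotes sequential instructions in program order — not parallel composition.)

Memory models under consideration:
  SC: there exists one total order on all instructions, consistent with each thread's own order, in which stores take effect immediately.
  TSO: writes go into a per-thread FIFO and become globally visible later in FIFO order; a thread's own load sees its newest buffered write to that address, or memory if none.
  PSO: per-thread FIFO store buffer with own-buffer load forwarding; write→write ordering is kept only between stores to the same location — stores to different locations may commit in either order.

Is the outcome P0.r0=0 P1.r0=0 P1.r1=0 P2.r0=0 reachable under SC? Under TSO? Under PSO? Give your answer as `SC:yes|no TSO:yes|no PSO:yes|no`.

SC:no TSO:yes PSO:yes

outcome vector order: (P0.r0,P1.r0,P1.r1,P2.r0)
[SC] allowed = {<0 0 2 0>, <0 0 2 1>, <0 1 2 0>, <1 0 0 0>, <1 0 0 1>, <1 0 2 0>, <1 0 2 1>, <1 1 0 0>, <1 1 2 0>}
[TSO] allowed = {<0 0 0 0>, <0 0 0 1>, <0 0 2 0>, <0 0 2 1>, <0 1 0 0>, <0 1 2 0>, <1 0 0 0>, <1 0 0 1>, <1 0 2 0>, <1 0 2 1>, <1 1 0 0>, <1 1 2 0>}
[PSO] allowed = {<0 0 0 0>, <0 0 0 1>, <0 0 2 0>, <0 0 2 1>, <0 1 0 0>, <0 1 2 0>, <1 0 0 0>, <1 0 0 1>, <1 0 2 0>, <1 0 2 1>, <1 1 0 0>, <1 1 2 0>}
target <0 0 0 0> ∈ {TSO,PSO}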